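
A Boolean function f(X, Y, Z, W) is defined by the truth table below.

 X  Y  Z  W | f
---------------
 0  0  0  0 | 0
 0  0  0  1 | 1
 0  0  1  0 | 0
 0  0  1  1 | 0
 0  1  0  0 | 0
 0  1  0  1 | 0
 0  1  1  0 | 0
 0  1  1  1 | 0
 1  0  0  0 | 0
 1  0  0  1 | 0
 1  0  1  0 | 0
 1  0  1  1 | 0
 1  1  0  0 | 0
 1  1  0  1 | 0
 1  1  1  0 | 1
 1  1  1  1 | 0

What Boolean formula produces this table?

f(X, Y, Z, W) = (((NOT X AND NOT Y) AND NOT Z) AND W) OR (((X AND Y) AND Z) AND NOT W)

The 1-rows are (0,0,0,1), (1,1,1,0). Each contributes one minterm — ¬X·¬Y·¬Z·W; X·Y·Z·¬W — and their disjunction is a sum-of-products form of f.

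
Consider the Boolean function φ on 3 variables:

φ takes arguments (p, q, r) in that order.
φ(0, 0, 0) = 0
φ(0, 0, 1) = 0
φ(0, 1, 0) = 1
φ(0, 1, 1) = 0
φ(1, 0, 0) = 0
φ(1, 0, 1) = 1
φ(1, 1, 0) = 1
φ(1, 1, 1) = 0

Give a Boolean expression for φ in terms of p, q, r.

φ(p, q, r) = (((not p and q) and not r) or ((p and not q) and r)) or ((p and q) and not r)

Collect the rows where φ=1 — (0,1,0), (1,0,1), (1,1,0) — and write one minterm per row: ¬p·q·¬r, p·¬q·r, p·q·¬r. Their union (logical OR) reproduces the table exactly.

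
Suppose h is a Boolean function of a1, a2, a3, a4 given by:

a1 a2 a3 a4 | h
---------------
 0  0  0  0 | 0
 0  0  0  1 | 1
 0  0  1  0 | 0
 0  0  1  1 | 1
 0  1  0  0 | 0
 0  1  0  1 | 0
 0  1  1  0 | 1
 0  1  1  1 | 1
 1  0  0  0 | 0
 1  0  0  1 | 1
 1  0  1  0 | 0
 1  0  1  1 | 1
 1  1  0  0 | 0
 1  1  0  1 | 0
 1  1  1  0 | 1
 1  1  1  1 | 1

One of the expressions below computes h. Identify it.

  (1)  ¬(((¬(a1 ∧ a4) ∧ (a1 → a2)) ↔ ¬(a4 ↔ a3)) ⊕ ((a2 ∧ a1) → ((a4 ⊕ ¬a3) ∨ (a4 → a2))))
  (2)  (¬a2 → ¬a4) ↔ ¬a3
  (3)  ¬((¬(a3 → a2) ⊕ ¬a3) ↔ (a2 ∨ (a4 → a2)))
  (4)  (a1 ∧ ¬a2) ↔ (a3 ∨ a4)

(1) disagrees with h on (0,0,1,0) (formula → 1, table → 0); rule it out.
(2) disagrees with h on (0,0,0,0) (formula → 1, table → 0); rule it out.
(4) disagrees with h on (0,0,0,0) (formula → 1, table → 0); rule it out.
Only (3) survives; checking it on all 16 rows confirms it matches h.

3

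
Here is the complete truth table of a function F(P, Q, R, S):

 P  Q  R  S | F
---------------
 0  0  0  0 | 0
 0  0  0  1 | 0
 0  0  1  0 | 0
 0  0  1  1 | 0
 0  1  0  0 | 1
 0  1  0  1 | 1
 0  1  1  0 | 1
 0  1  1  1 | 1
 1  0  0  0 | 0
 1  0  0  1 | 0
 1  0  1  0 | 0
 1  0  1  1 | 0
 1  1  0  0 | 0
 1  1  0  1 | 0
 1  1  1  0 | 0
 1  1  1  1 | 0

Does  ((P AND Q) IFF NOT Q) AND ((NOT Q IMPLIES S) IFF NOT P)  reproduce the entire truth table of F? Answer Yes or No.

Evaluate ((P AND Q) IFF NOT Q) AND ((NOT Q IMPLIES S) IFF NOT P) on each row and compare to F:
  P=0, Q=0, R=0, S=0: formula gives 0, F = 0 ✓
  P=0, Q=0, R=0, S=1: formula gives 0, F = 0 ✓
  P=0, Q=0, R=1, S=0: formula gives 0, F = 0 ✓
  P=0, Q=0, R=1, S=1: formula gives 0, F = 0 ✓
  … (the remaining 12 rows also agree.)
No disagreement on any input; they are logically equivalent.

Yes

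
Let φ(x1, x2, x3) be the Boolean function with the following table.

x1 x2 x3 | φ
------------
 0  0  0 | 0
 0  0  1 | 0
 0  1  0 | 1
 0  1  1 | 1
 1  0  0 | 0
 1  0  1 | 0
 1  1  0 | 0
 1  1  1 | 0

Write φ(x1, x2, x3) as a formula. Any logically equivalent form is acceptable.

φ(x1, x2, x3) = ((NOT x1 AND x2) AND NOT x3) OR ((NOT x1 AND x2) AND x3)

Collect the rows where φ=1 — (0,1,0), (0,1,1) — and write one minterm per row: ¬x1·x2·¬x3, ¬x1·x2·x3. Their union (logical OR) reproduces the table exactly.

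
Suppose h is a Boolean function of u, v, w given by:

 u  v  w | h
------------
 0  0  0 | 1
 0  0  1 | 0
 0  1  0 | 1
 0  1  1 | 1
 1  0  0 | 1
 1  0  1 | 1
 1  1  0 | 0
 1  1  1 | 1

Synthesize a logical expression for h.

There are just 2 zero rows: (0,0,1), (1,1,0). Their minterms are ¬u·¬v·w, u·v·¬w; the OR of those covers precisely the 0-outputs, and negating it yields h.

h(u, v, w) = not (((not u and not v) and w) or ((u and v) and not w))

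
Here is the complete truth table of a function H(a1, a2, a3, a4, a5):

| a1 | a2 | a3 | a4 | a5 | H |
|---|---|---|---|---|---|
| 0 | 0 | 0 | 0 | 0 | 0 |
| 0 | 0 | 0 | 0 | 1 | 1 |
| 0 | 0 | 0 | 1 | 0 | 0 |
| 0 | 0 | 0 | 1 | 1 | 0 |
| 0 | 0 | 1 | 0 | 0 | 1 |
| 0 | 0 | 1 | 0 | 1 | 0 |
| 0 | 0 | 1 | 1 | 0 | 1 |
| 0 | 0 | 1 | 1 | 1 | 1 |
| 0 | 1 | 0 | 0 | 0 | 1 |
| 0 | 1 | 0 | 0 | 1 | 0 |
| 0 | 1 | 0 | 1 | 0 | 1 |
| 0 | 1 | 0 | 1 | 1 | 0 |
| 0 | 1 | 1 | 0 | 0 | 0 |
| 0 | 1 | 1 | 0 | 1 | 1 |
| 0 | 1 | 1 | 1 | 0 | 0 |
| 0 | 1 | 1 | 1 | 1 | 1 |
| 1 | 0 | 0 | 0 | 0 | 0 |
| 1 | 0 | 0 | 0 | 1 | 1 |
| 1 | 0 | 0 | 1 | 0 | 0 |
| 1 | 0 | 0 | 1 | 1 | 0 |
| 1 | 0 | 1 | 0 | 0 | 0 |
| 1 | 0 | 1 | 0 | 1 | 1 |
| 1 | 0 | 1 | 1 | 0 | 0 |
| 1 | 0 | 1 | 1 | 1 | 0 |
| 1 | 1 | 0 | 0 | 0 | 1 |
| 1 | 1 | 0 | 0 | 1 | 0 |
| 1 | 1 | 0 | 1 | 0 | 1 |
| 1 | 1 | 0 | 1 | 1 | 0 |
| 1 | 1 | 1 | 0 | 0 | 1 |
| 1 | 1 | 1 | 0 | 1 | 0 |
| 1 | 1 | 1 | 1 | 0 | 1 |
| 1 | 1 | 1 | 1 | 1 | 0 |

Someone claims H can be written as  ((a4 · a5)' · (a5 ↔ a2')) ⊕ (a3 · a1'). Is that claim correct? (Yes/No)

Yes

Test each input against both H and the formula:
  a1=0, a2=0, a3=0, a4=0, a5=0: formula gives 0, H = 0 ✓
  a1=0, a2=0, a3=0, a4=0, a5=1: formula gives 1, H = 1 ✓
  a1=0, a2=0, a3=0, a4=1, a5=0: formula gives 0, H = 0 ✓
  a1=0, a2=0, a3=0, a4=1, a5=1: formula gives 0, H = 0 ✓
  …and likewise for the remaining 28 rows.
No disagreement on any input; they are logically equivalent.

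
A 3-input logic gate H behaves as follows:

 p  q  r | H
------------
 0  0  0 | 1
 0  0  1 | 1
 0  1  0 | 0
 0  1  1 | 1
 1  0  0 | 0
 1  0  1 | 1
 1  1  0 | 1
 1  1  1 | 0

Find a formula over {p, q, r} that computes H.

H is 0 on only 3 rows — (0,1,0), (1,0,0), (1,1,1). Writing each as a minterm (¬p·q·¬r, p·¬q·¬r, p·q·r) and OR-ing them characterizes exactly where H=0, so H is the negation of that disjunction.

H(p, q, r) = NOT ((((NOT p AND q) AND NOT r) OR ((p AND NOT q) AND NOT r)) OR ((p AND q) AND r))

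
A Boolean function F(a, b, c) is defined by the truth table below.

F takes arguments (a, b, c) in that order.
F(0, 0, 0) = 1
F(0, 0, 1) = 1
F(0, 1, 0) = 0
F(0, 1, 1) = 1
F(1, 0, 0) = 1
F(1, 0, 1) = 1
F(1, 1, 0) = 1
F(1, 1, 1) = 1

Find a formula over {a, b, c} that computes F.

F(a, b, c) = not ((not a and b) and not c)

Only row (0,1,0) gives 0. So F is 1 everywhere except there — the complement of the minterm ¬a·b·¬c.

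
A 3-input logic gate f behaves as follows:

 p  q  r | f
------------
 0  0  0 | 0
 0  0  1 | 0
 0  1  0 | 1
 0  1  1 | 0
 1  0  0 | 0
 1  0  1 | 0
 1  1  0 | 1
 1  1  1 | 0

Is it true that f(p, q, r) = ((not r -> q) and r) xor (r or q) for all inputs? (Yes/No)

Yes

Evaluate ((not r -> q) and r) xor (r or q) on each row and compare to f:
  p=0, q=0, r=0: formula gives 0, f = 0 ✓
  p=0, q=0, r=1: formula gives 0, f = 0 ✓
  p=0, q=1, r=0: formula gives 1, f = 1 ✓
  p=0, q=1, r=1: formula gives 0, f = 0 ✓
  p=1, q=0, r=0: formula gives 0, f = 0 ✓
  … (the remaining 3 rows also agree.)
No disagreement on any input; they are logically equivalent.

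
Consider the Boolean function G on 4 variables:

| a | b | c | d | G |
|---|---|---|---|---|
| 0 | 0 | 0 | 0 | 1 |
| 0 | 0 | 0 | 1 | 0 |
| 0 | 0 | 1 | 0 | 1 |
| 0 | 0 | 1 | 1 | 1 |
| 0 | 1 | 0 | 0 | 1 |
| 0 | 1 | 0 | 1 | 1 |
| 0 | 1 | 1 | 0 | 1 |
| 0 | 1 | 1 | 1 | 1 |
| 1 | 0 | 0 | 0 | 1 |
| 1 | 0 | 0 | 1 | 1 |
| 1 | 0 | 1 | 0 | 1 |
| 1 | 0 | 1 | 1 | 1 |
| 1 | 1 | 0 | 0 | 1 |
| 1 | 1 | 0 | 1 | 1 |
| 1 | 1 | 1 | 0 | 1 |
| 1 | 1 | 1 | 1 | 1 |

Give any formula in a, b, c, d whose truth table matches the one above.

G is 0 on exactly one input, (0,0,0,1), whose minterm is ¬a·¬b·¬c·d. So G is the negation of that single conjunction.

G(a, b, c, d) = not (((not a and not b) and not c) and d)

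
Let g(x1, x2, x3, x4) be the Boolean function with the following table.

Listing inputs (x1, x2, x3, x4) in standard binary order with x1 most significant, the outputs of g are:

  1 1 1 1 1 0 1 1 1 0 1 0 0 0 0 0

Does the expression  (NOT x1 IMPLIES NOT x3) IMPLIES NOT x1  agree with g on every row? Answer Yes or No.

No

Evaluate (NOT x1 IMPLIES NOT x3) IMPLIES NOT x1 on each row and compare to g:
  x1=0, x2=0, x3=0, x4=0: formula gives 1, g = 1 ✓
  x1=0, x2=0, x3=0, x4=1: formula gives 1, g = 1 ✓
  x1=0, x2=0, x3=1, x4=0: formula gives 1, g = 1 ✓
  x1=0, x2=0, x3=1, x4=1: formula gives 1, g = 1 ✓
  …
  x1=0, x2=1, x3=0, x4=1: formula gives 1, but g = 0 ✗
Row (0,1,0,1) is a counterexample, so the formula is not equivalent to g.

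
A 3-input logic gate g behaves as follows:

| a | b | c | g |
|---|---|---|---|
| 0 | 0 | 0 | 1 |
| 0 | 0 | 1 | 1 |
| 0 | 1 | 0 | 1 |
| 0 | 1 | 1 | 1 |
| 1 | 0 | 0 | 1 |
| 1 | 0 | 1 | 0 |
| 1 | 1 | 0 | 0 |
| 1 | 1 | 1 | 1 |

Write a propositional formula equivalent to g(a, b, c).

g(a, b, c) = (((a · b') · c) + ((a · b) · c'))'

g is 0 on only 2 rows — (1,0,1), (1,1,0). Writing each as a minterm (a·¬b·c, a·b·¬c) and OR-ing them characterizes exactly where g=0, so g is the negation of that disjunction.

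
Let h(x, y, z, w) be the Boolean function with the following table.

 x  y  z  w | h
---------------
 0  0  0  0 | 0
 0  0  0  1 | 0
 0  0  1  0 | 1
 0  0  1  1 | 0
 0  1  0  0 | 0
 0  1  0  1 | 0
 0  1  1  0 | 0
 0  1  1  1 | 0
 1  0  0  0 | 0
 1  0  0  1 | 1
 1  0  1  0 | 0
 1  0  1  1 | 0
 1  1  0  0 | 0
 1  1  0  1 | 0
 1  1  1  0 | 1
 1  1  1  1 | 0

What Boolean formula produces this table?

h(x, y, z, w) = ((((x' · y') · z) · w') + (((x · y') · z') · w)) + (((x · y) · z) · w')

Collect the rows where h=1 — (0,0,1,0), (1,0,0,1), (1,1,1,0) — and write one minterm per row: ¬x·¬y·z·¬w, x·¬y·¬z·w, x·y·z·¬w. Their union (logical OR) reproduces the table exactly.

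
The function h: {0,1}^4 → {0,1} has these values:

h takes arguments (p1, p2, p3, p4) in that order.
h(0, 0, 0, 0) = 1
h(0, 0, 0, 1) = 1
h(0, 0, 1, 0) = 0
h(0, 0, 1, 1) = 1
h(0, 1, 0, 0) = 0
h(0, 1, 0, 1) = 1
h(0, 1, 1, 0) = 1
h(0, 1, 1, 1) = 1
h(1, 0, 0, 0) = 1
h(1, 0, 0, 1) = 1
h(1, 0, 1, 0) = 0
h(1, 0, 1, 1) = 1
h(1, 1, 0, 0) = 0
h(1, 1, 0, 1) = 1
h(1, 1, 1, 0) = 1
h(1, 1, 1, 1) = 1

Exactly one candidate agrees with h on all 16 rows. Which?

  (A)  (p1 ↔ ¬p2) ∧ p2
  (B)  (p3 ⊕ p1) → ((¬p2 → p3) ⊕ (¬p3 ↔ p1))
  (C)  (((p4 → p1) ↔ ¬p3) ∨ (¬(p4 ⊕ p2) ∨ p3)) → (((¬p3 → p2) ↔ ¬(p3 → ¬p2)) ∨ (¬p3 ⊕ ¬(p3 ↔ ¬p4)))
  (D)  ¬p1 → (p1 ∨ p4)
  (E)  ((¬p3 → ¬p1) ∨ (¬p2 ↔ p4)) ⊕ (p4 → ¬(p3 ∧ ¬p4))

C

(A) disagrees with h on (0,0,0,0) (formula → 0, table → 1); rule it out.
(B) disagrees with h on (0,0,1,1) (formula → 0, table → 1); rule it out.
(D) disagrees with h on (0,0,0,0) (formula → 0, table → 1); rule it out.
(E) disagrees with h on (0,0,0,0) (formula → 0, table → 1); rule it out.
(C) is the remaining candidate, and it agrees with h on all 16 inputs.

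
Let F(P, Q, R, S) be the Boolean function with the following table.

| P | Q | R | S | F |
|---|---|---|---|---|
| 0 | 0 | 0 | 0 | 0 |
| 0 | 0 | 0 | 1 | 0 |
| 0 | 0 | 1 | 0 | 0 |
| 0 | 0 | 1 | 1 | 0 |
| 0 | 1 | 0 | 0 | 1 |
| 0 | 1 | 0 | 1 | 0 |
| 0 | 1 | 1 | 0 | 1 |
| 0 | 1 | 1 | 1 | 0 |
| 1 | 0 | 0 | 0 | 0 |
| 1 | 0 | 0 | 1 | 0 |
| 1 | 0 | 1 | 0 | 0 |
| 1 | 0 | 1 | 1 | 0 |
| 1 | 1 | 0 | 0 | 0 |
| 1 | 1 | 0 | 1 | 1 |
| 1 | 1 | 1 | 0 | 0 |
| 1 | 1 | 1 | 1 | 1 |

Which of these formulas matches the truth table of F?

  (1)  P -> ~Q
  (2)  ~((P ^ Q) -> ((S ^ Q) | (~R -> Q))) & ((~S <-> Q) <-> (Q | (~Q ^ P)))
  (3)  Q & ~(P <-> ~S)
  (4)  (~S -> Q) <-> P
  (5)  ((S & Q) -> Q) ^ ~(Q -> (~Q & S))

(1) fails at (0,0,0,0): the formula yields 1, F is 0.
(2) fails at (0,1,0,0): the formula yields 0, F is 1.
(4) fails at (0,0,0,0): the formula yields 1, F is 0.
(5) fails at (0,0,0,0): the formula yields 1, F is 0.
That leaves (3). Evaluating it on every row reproduces the table of F exactly.

3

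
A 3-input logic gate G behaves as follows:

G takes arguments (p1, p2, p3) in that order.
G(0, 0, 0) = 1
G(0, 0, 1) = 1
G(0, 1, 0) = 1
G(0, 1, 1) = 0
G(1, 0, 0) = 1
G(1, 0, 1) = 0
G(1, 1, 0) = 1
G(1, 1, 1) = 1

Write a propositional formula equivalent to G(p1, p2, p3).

G(p1, p2, p3) = not (((not p1 and p2) and p3) or ((p1 and not p2) and p3))

There are just 2 zero rows: (0,1,1), (1,0,1). Their minterms are ¬p1·p2·p3, p1·¬p2·p3; the OR of those covers precisely the 0-outputs, and negating it yields G.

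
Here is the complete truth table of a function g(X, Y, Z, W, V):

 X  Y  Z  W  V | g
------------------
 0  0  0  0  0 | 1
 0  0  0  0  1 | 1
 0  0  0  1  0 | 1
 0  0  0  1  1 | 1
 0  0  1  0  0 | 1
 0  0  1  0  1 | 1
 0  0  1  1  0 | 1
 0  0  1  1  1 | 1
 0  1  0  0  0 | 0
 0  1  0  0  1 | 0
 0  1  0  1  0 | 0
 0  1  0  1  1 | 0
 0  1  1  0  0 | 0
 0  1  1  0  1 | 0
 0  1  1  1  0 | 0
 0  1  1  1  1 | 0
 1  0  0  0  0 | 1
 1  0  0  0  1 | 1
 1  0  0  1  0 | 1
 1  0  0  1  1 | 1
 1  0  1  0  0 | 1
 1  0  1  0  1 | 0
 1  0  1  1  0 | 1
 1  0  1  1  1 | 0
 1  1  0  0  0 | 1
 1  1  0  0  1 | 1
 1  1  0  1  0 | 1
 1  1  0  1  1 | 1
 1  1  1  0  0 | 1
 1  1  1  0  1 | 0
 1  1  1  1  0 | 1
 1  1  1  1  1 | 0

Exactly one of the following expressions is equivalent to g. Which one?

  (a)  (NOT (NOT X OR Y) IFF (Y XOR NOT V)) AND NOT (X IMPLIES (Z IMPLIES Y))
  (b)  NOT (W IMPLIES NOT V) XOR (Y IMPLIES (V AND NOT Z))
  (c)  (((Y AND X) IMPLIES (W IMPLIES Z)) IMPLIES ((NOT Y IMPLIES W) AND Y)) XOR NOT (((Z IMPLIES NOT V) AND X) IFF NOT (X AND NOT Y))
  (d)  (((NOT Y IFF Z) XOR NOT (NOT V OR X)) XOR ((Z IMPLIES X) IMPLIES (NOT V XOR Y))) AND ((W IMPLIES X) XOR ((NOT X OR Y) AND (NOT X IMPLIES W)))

c

(a) disagrees with g on (0,0,0,0,0) (formula → 0, table → 1); rule it out.
(b) disagrees with g on (0,0,0,1,1) (formula → 0, table → 1); rule it out.
(d) disagrees with g on (0,0,1,0,0) (formula → 0, table → 1); rule it out.
Only (c) survives; checking it on all 32 rows confirms it matches g.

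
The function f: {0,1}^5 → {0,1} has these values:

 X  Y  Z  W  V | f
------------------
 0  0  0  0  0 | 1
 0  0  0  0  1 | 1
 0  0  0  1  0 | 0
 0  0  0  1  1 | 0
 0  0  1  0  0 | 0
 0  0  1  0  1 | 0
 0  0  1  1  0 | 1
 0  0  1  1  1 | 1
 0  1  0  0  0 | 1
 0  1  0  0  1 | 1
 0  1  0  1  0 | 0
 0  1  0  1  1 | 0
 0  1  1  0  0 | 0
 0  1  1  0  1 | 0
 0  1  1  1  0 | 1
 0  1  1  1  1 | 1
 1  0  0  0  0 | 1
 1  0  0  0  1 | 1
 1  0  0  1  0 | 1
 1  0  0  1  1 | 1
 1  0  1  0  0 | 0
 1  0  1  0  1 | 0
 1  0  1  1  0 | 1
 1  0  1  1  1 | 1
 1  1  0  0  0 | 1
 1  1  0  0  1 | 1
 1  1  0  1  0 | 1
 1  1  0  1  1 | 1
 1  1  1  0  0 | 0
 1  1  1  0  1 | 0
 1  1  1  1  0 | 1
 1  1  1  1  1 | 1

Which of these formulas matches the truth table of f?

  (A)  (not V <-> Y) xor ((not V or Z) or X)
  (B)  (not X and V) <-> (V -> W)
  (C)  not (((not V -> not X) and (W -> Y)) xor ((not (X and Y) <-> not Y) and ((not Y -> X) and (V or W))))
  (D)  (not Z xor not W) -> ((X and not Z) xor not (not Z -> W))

(A): at (0,0,0,1,0) it gives 1, but f = 0 — eliminated.
(B): at (0,0,0,0,0) it gives 0, but f = 1 — eliminated.
(C): at (0,0,0,0,0) it gives 0, but f = 1 — eliminated.
Only (D) survives; checking it on all 32 rows confirms it matches f.

D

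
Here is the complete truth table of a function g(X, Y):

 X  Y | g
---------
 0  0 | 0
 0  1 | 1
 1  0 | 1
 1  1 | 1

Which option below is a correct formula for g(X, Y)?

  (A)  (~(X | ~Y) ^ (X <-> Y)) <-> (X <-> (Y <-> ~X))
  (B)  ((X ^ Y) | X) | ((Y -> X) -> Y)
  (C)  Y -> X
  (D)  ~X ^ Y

B

(A): at (0,0) it gives 1, but g = 0 — eliminated.
(C): at (0,0) it gives 1, but g = 0 — eliminated.
(D): at (0,0) it gives 1, but g = 0 — eliminated.
Only (B) survives; checking it on all 4 rows confirms it matches g.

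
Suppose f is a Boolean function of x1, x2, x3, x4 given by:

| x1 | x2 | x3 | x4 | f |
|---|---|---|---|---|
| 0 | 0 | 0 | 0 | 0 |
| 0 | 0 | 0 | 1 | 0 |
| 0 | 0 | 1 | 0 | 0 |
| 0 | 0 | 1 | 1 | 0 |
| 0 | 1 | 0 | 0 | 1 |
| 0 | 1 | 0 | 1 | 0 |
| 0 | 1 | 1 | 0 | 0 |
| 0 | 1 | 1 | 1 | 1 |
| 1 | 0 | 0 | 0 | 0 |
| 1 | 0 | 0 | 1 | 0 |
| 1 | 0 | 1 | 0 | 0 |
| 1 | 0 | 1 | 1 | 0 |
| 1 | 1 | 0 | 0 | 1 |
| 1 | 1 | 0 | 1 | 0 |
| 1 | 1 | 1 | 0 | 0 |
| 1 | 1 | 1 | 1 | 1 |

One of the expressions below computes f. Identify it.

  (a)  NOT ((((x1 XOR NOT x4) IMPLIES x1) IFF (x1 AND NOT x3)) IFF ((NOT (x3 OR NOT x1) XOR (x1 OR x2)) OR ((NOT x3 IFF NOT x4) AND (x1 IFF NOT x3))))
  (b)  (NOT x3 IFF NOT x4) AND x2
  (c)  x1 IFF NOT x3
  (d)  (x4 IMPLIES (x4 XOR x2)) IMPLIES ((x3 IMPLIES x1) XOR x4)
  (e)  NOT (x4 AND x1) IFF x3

b

(a) disagrees with f on (0,0,0,0) (formula → 1, table → 0); rule it out.
(c) disagrees with f on (0,0,1,0) (formula → 1, table → 0); rule it out.
(d) disagrees with f on (0,0,0,0) (formula → 1, table → 0); rule it out.
(e) disagrees with f on (0,0,1,0) (formula → 1, table → 0); rule it out.
Only (b) survives; checking it on all 16 rows confirms it matches f.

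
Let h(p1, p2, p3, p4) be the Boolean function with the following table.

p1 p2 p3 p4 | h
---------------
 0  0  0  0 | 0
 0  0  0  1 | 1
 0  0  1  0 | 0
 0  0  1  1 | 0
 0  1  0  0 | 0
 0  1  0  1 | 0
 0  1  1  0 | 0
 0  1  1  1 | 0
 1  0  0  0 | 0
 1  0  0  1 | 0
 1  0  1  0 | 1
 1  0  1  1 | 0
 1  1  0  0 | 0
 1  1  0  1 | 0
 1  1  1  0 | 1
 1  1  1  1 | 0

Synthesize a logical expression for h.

h=1 on 3 inputs: (0,0,0,1), (1,0,1,0), (1,1,1,0). Reading each as a conjunction of literals (¬p1·¬p2·¬p3·p4, p1·¬p2·p3·¬p4, p1·p2·p3·¬p4) and taking the OR gives the canonical DNF.

h(p1, p2, p3, p4) = ((((¬p1 ∧ ¬p2) ∧ ¬p3) ∧ p4) ∨ (((p1 ∧ ¬p2) ∧ p3) ∧ ¬p4)) ∨ (((p1 ∧ p2) ∧ p3) ∧ ¬p4)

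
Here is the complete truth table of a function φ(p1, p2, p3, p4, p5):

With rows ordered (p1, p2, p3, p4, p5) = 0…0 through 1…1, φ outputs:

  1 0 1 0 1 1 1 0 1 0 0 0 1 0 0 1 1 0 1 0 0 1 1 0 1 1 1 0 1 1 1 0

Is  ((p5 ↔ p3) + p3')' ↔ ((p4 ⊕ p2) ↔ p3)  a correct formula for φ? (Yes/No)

No

Check the formula against φ row by row:
  p1=0, p2=0, p3=0, p4=0, p5=0: formula gives 0, but φ = 1 ✗
Since they disagree at (0,0,0,0,0), the expression is not a correct formula for φ.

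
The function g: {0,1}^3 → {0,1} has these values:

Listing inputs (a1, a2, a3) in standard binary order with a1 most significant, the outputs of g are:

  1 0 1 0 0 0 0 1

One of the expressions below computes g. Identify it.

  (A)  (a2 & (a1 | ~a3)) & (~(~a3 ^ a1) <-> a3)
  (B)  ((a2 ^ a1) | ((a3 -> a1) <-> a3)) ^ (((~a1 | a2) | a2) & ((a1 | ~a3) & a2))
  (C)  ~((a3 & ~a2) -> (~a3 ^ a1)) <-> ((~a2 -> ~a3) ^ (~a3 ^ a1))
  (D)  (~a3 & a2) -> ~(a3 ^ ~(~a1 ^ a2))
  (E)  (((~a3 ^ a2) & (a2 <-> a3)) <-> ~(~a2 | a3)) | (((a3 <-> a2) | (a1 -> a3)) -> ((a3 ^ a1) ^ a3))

(A) fails at (0,0,0): the formula yields 0, g is 1.
(B) fails at (0,0,0): the formula yields 0, g is 1.
(D) fails at (0,0,1): the formula yields 1, g is 0.
(E) fails at (0,0,0): the formula yields 0, g is 1.
That leaves (C). Evaluating it on every row reproduces the table of g exactly.

C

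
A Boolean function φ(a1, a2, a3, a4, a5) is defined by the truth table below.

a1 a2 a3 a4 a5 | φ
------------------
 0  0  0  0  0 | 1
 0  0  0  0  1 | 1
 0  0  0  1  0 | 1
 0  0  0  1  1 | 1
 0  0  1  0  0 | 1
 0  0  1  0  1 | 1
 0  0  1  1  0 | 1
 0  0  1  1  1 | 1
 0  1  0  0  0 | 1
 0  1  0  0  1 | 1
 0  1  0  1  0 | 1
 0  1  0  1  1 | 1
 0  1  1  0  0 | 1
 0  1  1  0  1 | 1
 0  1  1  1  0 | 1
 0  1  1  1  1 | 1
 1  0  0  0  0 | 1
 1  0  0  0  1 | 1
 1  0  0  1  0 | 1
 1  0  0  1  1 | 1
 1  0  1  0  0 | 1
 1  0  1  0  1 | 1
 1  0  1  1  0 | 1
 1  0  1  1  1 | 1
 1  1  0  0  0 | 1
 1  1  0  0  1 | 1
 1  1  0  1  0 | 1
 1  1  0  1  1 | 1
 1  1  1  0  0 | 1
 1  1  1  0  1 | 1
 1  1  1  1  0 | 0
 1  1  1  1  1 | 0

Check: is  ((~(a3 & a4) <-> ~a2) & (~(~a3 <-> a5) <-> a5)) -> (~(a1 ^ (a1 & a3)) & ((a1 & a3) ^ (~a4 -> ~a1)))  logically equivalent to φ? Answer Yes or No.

Check the formula against φ row by row:
  a1=0, a2=0, a3=0, a4=0, a5=0: formula gives 1, φ = 1 ✓
  a1=0, a2=0, a3=0, a4=0, a5=1: formula gives 1, φ = 1 ✓
  a1=0, a2=0, a3=0, a4=1, a5=0: formula gives 1, φ = 1 ✓
  a1=0, a2=0, a3=0, a4=1, a5=1: formula gives 1, φ = 1 ✓
  … (the remaining 28 rows also agree.)
All 32 rows match — the expression computes φ exactly.

Yes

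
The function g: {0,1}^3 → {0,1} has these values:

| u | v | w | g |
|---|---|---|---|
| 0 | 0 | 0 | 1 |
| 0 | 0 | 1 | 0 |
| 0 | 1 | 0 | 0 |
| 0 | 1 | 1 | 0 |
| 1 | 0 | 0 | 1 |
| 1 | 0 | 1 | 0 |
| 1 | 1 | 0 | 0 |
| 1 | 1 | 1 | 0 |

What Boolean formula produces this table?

g=1 on 2 inputs: (0,0,0), (1,0,0). Reading each as a conjunction of literals (¬u·¬v·¬w, u·¬v·¬w) and taking the OR gives the canonical DNF.

g(u, v, w) = ((u' · v') · w') + ((u · v') · w')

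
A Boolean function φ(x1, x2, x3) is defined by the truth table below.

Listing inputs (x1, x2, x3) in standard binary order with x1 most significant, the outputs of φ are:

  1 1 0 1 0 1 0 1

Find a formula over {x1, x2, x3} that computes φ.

φ(x1, x2, x3) = ¬((((¬x1 ∧ x2) ∧ ¬x3) ∨ ((x1 ∧ ¬x2) ∧ ¬x3)) ∨ ((x1 ∧ x2) ∧ ¬x3))

φ is 0 on only 3 rows — (0,1,0), (1,0,0), (1,1,0). Writing each as a minterm (¬x1·x2·¬x3, x1·¬x2·¬x3, x1·x2·¬x3) and OR-ing them characterizes exactly where φ=0, so φ is the negation of that disjunction.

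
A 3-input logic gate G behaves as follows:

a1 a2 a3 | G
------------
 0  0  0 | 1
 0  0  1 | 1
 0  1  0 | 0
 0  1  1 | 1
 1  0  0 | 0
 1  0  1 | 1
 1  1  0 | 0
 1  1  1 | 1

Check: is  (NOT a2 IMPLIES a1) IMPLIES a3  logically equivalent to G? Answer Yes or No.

Yes

Test each input against both G and the formula:
  a1=0, a2=0, a3=0: formula gives 1, G = 1 ✓
  a1=0, a2=0, a3=1: formula gives 1, G = 1 ✓
  a1=0, a2=1, a3=0: formula gives 0, G = 0 ✓
  a1=0, a2=1, a3=1: formula gives 1, G = 1 ✓
  a1=1, a2=0, a3=0: formula gives 0, G = 0 ✓
  … (the remaining 3 rows also agree.)
No disagreement on any input; they are logically equivalent.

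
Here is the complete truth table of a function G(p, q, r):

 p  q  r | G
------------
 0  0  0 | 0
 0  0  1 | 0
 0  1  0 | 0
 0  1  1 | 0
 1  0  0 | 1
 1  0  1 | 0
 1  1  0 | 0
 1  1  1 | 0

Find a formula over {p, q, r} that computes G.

G(p, q, r) = (p AND NOT q) AND NOT r

Only row (1,0,0) gives 1. That row's minterm p·¬q·¬r is G directly.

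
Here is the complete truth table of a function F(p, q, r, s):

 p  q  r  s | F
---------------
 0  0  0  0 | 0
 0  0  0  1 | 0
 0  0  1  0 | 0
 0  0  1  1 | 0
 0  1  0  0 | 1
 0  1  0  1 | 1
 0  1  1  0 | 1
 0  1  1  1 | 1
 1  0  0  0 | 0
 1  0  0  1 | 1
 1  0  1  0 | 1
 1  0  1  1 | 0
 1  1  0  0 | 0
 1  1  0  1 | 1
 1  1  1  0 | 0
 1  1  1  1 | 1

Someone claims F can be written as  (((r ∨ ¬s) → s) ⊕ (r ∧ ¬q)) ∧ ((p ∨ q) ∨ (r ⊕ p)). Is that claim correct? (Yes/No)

No

Check the formula against F row by row:
  p=0, q=0, r=0, s=0: formula gives 0, F = 0 ✓
  p=0, q=0, r=0, s=1: formula gives 0, F = 0 ✓
  p=0, q=0, r=1, s=0: formula gives 1, but F = 0 ✗
Row (0,0,1,0) is a counterexample, so the formula is not equivalent to F.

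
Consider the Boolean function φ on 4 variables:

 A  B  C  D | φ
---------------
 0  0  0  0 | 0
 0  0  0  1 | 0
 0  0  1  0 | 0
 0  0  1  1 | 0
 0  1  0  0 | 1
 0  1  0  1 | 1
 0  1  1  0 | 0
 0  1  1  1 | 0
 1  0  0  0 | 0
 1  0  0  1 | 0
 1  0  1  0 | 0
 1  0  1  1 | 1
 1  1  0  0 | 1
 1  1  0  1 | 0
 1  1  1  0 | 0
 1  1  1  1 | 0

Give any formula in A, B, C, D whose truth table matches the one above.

φ=1 on 4 inputs: (0,1,0,0), (0,1,0,1), (1,0,1,1), (1,1,0,0). Reading each as a conjunction of literals (¬A·B·¬C·¬D, ¬A·B·¬C·D, A·¬B·C·D, A·B·¬C·¬D) and taking the OR gives the canonical DNF.

φ(A, B, C, D) = (((((¬A ∧ B) ∧ ¬C) ∧ ¬D) ∨ (((¬A ∧ B) ∧ ¬C) ∧ D)) ∨ (((A ∧ ¬B) ∧ C) ∧ D)) ∨ (((A ∧ B) ∧ ¬C) ∧ ¬D)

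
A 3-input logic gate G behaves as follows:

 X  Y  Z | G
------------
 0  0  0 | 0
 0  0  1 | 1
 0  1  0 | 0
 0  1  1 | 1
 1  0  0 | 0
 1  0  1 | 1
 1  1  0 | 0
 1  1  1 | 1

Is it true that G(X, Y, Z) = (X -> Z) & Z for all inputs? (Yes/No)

Evaluate (X -> Z) & Z on each row and compare to G:
  X=0, Y=0, Z=0: formula gives 0, G = 0 ✓
  X=0, Y=0, Z=1: formula gives 1, G = 1 ✓
  X=0, Y=1, Z=0: formula gives 0, G = 0 ✓
  X=0, Y=1, Z=1: formula gives 1, G = 1 ✓
  X=1, Y=0, Z=0: formula gives 0, G = 0 ✓
  … (the remaining 3 rows also agree.)
All 8 rows match — the expression computes G exactly.

Yes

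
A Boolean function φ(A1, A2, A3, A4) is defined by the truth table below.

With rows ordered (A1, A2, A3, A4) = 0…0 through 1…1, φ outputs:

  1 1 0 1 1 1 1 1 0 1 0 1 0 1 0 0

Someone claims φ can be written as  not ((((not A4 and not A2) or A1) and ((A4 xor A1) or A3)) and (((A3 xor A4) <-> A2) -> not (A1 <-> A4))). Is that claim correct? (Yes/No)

Check the formula against φ row by row:
  A1=0, A2=0, A3=0, A4=0: formula gives 1, φ = 1 ✓
  A1=0, A2=0, A3=0, A4=1: formula gives 1, φ = 1 ✓
  A1=0, A2=0, A3=1, A4=0: formula gives 0, φ = 0 ✓
  A1=0, A2=0, A3=1, A4=1: formula gives 1, φ = 1 ✓
  … (the remaining 12 rows also agree.)
Every row agrees, so the formula is equivalent.

Yes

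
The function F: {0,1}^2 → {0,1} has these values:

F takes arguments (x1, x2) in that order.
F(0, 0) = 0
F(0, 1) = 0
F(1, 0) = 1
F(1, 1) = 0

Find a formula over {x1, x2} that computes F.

F(x1, x2) = x1 ∧ ¬x2

1 only at (1,0): x1 AND NOT x2.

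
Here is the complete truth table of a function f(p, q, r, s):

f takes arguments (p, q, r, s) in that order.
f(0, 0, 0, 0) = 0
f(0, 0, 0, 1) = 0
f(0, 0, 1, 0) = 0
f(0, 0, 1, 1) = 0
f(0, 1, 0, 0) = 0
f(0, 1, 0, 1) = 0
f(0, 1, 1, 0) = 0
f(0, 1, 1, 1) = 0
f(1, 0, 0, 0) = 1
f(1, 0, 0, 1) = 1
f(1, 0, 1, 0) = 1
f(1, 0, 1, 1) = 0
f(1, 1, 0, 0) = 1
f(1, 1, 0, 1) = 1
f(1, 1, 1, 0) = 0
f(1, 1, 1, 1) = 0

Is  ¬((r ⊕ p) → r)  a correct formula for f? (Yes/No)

Test each input against both f and the formula:
  p=0, q=0, r=0, s=0: formula gives 0, f = 0 ✓
  p=0, q=0, r=0, s=1: formula gives 0, f = 0 ✓
  p=0, q=0, r=1, s=0: formula gives 0, f = 0 ✓
  p=0, q=0, r=1, s=1: formula gives 0, f = 0 ✓
  …
  p=1, q=0, r=1, s=0: formula gives 0, but f = 1 ✗
Since they disagree at (1,0,1,0), the expression is not a correct formula for f.

No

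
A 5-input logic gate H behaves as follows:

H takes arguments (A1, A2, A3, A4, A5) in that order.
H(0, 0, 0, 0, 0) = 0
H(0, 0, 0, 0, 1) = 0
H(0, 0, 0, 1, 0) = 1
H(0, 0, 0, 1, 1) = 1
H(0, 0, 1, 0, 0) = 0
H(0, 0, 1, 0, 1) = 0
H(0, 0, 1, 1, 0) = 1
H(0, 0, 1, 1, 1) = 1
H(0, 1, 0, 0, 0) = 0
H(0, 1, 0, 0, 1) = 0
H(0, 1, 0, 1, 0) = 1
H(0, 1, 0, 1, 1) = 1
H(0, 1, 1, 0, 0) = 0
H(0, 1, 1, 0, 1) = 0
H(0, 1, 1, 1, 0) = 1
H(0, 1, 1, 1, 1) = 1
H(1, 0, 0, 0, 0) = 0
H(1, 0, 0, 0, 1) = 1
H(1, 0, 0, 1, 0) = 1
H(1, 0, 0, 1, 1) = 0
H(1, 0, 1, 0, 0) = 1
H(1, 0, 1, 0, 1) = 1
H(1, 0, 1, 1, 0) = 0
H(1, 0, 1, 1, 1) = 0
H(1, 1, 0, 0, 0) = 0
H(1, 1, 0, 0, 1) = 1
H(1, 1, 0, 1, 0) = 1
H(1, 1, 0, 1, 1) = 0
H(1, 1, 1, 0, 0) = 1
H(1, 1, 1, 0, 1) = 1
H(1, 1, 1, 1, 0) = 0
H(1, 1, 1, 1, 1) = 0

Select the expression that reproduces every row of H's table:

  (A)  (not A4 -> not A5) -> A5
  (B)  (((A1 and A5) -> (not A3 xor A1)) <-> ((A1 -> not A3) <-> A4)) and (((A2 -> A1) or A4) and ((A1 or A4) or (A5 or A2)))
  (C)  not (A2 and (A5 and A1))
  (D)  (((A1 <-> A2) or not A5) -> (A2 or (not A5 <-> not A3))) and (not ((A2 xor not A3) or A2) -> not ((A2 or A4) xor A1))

B

(A) fails at (0,0,0,0,1): the formula yields 1, H is 0.
(C) fails at (0,0,0,0,0): the formula yields 1, H is 0.
(D) fails at (0,0,0,0,0): the formula yields 1, H is 0.
(B) is the remaining candidate, and it agrees with H on all 32 inputs.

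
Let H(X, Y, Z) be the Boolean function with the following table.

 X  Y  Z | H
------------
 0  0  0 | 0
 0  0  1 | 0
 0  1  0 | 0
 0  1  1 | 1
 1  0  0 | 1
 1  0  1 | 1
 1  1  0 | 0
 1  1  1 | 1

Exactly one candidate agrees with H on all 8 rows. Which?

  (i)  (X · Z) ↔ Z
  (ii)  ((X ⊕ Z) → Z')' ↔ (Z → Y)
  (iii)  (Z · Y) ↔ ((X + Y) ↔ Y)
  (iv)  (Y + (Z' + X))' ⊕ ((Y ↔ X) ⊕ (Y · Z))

iii

(i): at (0,0,0) it gives 1, but H = 0 — eliminated.
(ii): at (1,0,0) it gives 0, but H = 1 — eliminated.
(iv): at (0,0,0) it gives 1, but H = 0 — eliminated.
(iii) is the remaining candidate, and it agrees with H on all 8 inputs.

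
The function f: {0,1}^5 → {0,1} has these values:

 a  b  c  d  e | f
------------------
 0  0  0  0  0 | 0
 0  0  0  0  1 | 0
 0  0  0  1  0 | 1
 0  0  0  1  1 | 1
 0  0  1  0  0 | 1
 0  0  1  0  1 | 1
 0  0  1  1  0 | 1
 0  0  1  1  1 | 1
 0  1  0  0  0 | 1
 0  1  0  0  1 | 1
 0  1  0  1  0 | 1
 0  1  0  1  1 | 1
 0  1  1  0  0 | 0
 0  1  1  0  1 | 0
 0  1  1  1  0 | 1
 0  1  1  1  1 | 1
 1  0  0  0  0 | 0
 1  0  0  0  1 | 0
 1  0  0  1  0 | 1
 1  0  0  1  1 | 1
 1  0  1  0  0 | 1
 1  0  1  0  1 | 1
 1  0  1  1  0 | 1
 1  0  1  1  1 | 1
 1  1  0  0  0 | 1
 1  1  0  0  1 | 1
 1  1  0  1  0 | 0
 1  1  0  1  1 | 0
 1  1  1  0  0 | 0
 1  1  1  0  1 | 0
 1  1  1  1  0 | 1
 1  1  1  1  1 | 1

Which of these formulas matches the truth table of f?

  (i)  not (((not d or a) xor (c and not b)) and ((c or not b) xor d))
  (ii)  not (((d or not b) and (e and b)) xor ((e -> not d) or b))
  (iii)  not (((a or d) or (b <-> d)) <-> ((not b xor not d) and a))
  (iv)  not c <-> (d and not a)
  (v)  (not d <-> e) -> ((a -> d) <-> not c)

(ii): at (0,0,0,1,0) it gives 0, but f = 1 — eliminated.
(iii): at (0,0,0,0,0) it gives 1, but f = 0 — eliminated.
(iv): at (0,0,1,1,0) it gives 0, but f = 1 — eliminated.
(v): at (0,0,0,0,0) it gives 1, but f = 0 — eliminated.
Only (i) survives; checking it on all 32 rows confirms it matches f.

i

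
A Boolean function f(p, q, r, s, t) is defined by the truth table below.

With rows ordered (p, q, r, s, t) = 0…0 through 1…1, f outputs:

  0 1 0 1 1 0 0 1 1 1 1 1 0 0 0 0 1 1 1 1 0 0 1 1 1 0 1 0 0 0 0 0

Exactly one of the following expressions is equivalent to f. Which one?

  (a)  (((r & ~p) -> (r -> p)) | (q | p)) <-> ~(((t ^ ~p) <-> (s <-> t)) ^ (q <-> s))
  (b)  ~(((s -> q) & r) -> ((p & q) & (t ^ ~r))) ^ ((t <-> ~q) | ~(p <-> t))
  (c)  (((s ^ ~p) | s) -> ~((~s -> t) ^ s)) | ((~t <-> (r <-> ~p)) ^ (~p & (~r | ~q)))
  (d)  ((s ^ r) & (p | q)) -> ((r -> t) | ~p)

(a) disagrees with f on (0,0,0,0,0) (formula → 1, table → 0); rule it out.
(c) disagrees with f on (0,0,0,0,0) (formula → 1, table → 0); rule it out.
(d) disagrees with f on (0,0,0,0,0) (formula → 1, table → 0); rule it out.
That leaves (b). Evaluating it on every row reproduces the table of f exactly.

b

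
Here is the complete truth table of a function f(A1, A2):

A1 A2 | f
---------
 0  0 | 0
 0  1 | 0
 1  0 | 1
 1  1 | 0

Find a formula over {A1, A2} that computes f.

1 only at (1,0): A1 AND NOT A2.

f(A1, A2) = A1 AND NOT A2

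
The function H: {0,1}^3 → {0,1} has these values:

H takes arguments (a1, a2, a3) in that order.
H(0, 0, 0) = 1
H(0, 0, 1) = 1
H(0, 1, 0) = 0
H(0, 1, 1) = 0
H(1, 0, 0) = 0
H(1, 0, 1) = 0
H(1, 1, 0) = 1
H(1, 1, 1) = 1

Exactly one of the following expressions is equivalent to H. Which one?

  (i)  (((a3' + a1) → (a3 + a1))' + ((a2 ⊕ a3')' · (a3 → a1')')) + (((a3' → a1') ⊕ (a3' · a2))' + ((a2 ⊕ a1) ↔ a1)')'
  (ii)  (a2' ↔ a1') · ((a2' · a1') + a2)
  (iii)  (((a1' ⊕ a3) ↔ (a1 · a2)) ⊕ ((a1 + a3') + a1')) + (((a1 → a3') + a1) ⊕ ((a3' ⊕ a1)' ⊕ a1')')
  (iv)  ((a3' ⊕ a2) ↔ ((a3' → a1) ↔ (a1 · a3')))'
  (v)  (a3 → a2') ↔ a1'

(i) disagrees with H on (0,1,0) (formula → 1, table → 0); rule it out.
(iii) disagrees with H on (0,0,1) (formula → 0, table → 1); rule it out.
(iv) disagrees with H on (0,0,0) (formula → 0, table → 1); rule it out.
(v) disagrees with H on (0,1,0) (formula → 1, table → 0); rule it out.
Only (ii) survives; checking it on all 8 rows confirms it matches H.

ii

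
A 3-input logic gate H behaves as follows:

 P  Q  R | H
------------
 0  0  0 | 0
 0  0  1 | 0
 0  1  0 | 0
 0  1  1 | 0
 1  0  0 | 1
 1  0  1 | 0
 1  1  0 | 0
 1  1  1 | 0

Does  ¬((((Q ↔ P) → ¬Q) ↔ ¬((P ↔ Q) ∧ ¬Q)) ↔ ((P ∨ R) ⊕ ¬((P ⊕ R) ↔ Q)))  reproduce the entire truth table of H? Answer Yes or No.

Check the formula against H row by row:
  P=0, Q=0, R=0: formula gives 0, H = 0 ✓
  P=0, Q=0, R=1: formula gives 0, H = 0 ✓
  P=0, Q=1, R=0: formula gives 0, H = 0 ✓
  P=0, Q=1, R=1: formula gives 0, H = 0 ✓
  P=1, Q=0, R=0: formula gives 1, H = 1 ✓
  …
  P=1, Q=1, R=0: formula gives 1, but H = 0 ✗
Since they disagree at (1,1,0), the expression is not a correct formula for H.

No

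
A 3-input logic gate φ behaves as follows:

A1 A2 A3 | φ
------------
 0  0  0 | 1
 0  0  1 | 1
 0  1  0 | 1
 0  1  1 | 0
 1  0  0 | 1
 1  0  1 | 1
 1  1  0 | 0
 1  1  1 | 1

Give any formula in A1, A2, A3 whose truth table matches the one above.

φ(A1, A2, A3) = ¬(((¬A1 ∧ A2) ∧ A3) ∨ ((A1 ∧ A2) ∧ ¬A3))

The 0-rows are (0,1,1), (1,1,0). Take each as a conjunction (¬A1·A2·A3, A1·A2·¬A3), form their disjunction, and complement — that gives a formula that is 1 everywhere φ is.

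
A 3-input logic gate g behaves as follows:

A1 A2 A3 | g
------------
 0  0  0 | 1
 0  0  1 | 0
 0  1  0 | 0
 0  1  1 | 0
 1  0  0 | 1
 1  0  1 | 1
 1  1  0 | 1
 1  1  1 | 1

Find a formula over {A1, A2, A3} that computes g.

g(A1, A2, A3) = NOT ((((NOT A1 AND NOT A2) AND A3) OR ((NOT A1 AND A2) AND NOT A3)) OR ((NOT A1 AND A2) AND A3))

g is 0 on only 3 rows — (0,0,1), (0,1,0), (0,1,1). Writing each as a minterm (¬A1·¬A2·A3, ¬A1·A2·¬A3, ¬A1·A2·A3) and OR-ing them characterizes exactly where g=0, so g is the negation of that disjunction.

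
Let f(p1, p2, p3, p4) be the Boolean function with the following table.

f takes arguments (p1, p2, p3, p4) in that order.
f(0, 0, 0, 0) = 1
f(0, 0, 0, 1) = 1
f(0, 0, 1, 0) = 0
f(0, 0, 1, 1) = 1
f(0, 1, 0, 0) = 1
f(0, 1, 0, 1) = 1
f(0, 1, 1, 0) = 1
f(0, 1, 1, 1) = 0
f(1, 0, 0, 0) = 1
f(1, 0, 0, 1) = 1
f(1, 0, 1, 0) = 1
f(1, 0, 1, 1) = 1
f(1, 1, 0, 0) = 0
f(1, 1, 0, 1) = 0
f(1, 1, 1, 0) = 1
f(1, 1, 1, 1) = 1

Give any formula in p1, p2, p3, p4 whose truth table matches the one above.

f is 0 on only 4 rows — (0,0,1,0), (0,1,1,1), (1,1,0,0), (1,1,0,1). Writing each as a minterm (¬p1·¬p2·p3·¬p4, ¬p1·p2·p3·p4, p1·p2·¬p3·¬p4, p1·p2·¬p3·p4) and OR-ing them characterizes exactly where f=0, so f is the negation of that disjunction.

f(p1, p2, p3, p4) = not ((((((not p1 and not p2) and p3) and not p4) or (((not p1 and p2) and p3) and p4)) or (((p1 and p2) and not p3) and not p4)) or (((p1 and p2) and not p3) and p4))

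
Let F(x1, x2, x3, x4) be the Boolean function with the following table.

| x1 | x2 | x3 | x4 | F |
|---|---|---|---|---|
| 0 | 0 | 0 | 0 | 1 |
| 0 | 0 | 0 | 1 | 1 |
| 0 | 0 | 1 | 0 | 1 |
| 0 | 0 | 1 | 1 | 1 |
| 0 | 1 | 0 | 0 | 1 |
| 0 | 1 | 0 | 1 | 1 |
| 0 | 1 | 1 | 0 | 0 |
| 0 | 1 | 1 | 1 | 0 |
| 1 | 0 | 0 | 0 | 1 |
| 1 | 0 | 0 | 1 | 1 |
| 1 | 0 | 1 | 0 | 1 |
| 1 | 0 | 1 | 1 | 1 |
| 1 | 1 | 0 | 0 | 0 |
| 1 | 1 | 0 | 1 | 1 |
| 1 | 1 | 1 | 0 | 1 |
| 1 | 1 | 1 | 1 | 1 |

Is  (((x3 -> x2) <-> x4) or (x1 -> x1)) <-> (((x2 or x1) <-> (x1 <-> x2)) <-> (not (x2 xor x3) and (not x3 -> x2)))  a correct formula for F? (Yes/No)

Test each input against both F and the formula:
  x1=0, x2=0, x3=0, x4=0: formula gives 1, F = 1 ✓
  x1=0, x2=0, x3=0, x4=1: formula gives 1, F = 1 ✓
  x1=0, x2=0, x3=1, x4=0: formula gives 1, F = 1 ✓
  x1=0, x2=0, x3=1, x4=1: formula gives 1, F = 1 ✓
  …
  x1=1, x2=1, x3=0, x4=1: formula gives 0, but F = 1 ✗
Row (1,1,0,1) is a counterexample, so the formula is not equivalent to F.

No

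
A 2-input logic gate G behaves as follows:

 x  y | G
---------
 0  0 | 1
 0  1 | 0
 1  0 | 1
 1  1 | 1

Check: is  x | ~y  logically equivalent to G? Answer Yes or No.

Yes

Test each input against both G and the formula:
  x=0, y=0: formula gives 1, G = 1 ✓
  x=0, y=1: formula gives 0, G = 0 ✓
  x=1, y=0: formula gives 1, G = 1 ✓
  x=1, y=1: formula gives 1, G = 1 ✓
Every row agrees, so the formula is equivalent.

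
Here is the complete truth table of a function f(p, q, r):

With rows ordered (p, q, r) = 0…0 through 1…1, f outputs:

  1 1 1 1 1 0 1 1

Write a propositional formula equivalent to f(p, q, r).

Only row (1,0,1) gives 0. So f is 1 everywhere except there — the complement of the minterm p·¬q·r.

f(p, q, r) = ¬((p ∧ ¬q) ∧ r)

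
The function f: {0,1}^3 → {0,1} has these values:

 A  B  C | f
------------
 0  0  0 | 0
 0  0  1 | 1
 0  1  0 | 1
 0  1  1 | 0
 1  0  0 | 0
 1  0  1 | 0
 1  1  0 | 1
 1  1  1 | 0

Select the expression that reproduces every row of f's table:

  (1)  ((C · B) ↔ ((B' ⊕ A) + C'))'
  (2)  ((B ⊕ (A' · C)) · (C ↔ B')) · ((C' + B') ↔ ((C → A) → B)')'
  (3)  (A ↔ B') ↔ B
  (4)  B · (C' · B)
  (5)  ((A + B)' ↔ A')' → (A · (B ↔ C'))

2

(1) disagrees with f on (0,0,0) (formula → 1, table → 0); rule it out.
(3) disagrees with f on (0,0,0) (formula → 1, table → 0); rule it out.
(4) disagrees with f on (0,0,1) (formula → 0, table → 1); rule it out.
(5) disagrees with f on (0,0,0) (formula → 1, table → 0); rule it out.
(2) is the remaining candidate, and it agrees with f on all 8 inputs.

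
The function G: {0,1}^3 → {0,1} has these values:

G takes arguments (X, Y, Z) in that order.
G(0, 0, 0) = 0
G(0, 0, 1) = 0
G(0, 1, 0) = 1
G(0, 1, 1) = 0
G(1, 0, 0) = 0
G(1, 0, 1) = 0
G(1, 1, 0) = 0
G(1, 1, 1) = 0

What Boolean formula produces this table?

G(X, Y, Z) = (NOT X AND Y) AND NOT Z

G is 1 on exactly one input, (0,1,0), whose minterm is ¬X·Y·¬Z. So G is just that conjunction.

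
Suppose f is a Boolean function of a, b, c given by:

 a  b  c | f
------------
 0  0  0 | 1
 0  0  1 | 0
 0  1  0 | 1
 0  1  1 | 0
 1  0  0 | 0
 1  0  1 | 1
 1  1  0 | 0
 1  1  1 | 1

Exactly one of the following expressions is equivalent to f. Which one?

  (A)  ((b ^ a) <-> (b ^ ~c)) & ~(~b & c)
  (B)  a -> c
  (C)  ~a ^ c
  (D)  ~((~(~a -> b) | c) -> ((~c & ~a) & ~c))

C

(A) fails at (0,0,0): the formula yields 0, f is 1.
(B) fails at (0,0,1): the formula yields 1, f is 0.
(D) fails at (0,0,0): the formula yields 0, f is 1.
Only (C) survives; checking it on all 8 rows confirms it matches f.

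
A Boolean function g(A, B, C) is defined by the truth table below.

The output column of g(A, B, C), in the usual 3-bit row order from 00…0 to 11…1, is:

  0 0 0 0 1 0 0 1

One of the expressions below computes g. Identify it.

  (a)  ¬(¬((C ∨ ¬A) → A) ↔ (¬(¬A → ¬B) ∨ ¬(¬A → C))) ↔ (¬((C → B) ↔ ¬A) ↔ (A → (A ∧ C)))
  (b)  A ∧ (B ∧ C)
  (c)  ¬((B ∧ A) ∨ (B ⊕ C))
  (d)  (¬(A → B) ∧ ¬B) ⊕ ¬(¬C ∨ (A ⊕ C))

(a) disagrees with g on (0,0,0) (formula → 1, table → 0); rule it out.
(b) disagrees with g on (1,0,0) (formula → 0, table → 1); rule it out.
(c) disagrees with g on (0,0,0) (formula → 1, table → 0); rule it out.
(d) is the remaining candidate, and it agrees with g on all 8 inputs.

d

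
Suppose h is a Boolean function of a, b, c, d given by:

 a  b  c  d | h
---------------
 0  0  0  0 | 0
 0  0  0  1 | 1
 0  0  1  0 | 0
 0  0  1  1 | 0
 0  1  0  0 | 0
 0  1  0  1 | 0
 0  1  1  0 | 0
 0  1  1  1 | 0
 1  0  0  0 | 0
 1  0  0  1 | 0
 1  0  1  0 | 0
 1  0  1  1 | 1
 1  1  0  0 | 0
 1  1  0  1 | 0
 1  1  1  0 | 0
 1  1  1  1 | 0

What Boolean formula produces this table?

h=1 on 2 inputs: (0,0,0,1), (1,0,1,1). Reading each as a conjunction of literals (¬a·¬b·¬c·d, a·¬b·c·d) and taking the OR gives the canonical DNF.

h(a, b, c, d) = (((~a & ~b) & ~c) & d) | (((a & ~b) & c) & d)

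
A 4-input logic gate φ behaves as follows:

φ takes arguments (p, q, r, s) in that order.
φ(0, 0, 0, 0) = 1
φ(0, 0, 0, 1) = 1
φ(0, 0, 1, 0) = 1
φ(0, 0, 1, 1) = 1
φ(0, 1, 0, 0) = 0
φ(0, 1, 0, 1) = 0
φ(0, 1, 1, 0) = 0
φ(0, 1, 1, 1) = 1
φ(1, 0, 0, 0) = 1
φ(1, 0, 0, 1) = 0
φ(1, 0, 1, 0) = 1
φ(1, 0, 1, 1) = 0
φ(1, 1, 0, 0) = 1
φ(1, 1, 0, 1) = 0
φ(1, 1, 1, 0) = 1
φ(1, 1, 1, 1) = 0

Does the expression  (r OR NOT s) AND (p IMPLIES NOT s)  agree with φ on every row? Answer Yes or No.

No

Test each input against both φ and the formula:
  p=0, q=0, r=0, s=0: formula gives 1, φ = 1 ✓
  p=0, q=0, r=0, s=1: formula gives 0, but φ = 1 ✗
A single disagreement suffices: at (0,0,0,1) they differ, so the formula does not compute φ.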